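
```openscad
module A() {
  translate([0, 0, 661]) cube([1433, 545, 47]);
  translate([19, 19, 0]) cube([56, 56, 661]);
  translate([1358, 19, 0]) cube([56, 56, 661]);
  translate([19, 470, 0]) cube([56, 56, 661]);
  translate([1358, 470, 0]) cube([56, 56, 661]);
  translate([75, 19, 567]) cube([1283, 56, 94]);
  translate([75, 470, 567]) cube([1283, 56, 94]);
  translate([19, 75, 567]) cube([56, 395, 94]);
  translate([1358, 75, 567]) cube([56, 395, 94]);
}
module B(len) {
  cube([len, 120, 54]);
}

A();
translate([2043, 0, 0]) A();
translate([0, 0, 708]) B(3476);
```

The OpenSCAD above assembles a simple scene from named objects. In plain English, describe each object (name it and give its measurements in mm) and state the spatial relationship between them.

A is a rectangular dining table. The top is 1433×545×47 mm with its upper surface at z = 708 mm. It stands on four 56×56 mm square legs, each inset 19 mm from the nearest pair of top edges, running from the floor to the underside of the top. Four apron rails, 56 mm thick and 94 mm tall, run between adjacent legs with their top edges flush with the underside of the top and their outer faces flush with the legs' outer faces.

B is a rectangular beam 3476 mm long (x), 120 mm deep (y), 54 mm thick (z).

The beam spans the tops of two tables placed 610 mm apart, resting at z = 708 mm.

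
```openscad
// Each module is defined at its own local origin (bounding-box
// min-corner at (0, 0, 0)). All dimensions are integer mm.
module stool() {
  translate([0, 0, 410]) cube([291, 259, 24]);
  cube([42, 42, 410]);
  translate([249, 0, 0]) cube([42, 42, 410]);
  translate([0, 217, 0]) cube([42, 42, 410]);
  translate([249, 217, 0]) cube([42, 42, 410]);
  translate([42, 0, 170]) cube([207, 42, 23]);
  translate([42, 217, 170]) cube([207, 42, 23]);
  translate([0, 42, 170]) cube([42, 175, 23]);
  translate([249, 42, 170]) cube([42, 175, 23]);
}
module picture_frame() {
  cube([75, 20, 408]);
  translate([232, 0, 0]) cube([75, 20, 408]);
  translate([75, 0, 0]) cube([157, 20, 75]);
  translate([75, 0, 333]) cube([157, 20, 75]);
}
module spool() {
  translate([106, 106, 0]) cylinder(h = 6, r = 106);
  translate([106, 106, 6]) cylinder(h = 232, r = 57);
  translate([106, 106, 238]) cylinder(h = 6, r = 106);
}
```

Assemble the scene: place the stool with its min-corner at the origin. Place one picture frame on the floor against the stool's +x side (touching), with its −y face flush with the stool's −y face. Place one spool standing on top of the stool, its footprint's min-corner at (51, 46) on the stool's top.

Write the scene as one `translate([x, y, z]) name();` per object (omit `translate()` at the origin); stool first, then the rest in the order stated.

stool();
translate([291, 0, 0]) picture_frame();
translate([51, 46, 434]) spool();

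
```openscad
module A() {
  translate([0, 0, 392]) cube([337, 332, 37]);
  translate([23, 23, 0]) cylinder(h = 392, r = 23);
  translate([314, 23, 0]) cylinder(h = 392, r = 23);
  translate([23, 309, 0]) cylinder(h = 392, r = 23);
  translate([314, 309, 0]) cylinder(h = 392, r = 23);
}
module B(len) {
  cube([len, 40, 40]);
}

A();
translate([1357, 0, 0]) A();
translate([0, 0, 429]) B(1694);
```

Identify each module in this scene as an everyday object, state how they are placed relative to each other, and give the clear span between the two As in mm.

A is a stool. B is a beam. A beam spans the tops of two stools. The clear span between the two stools is 1020 mm.

Second stool starts at x = 1357; first ends at x = 337; clear span = 1357 − 337 = 1020 mm.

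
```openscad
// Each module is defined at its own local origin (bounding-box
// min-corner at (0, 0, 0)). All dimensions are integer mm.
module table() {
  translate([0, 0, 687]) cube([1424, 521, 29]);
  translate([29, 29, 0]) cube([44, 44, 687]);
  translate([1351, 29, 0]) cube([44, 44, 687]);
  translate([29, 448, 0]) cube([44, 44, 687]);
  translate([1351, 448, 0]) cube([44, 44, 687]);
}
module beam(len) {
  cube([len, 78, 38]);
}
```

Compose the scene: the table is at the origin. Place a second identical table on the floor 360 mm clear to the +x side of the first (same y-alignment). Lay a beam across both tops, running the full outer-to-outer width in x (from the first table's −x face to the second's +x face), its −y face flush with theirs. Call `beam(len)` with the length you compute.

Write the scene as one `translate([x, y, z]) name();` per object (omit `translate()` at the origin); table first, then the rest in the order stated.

table();
translate([1784, 0, 0]) table();
translate([0, 0, 716]) beam(3208);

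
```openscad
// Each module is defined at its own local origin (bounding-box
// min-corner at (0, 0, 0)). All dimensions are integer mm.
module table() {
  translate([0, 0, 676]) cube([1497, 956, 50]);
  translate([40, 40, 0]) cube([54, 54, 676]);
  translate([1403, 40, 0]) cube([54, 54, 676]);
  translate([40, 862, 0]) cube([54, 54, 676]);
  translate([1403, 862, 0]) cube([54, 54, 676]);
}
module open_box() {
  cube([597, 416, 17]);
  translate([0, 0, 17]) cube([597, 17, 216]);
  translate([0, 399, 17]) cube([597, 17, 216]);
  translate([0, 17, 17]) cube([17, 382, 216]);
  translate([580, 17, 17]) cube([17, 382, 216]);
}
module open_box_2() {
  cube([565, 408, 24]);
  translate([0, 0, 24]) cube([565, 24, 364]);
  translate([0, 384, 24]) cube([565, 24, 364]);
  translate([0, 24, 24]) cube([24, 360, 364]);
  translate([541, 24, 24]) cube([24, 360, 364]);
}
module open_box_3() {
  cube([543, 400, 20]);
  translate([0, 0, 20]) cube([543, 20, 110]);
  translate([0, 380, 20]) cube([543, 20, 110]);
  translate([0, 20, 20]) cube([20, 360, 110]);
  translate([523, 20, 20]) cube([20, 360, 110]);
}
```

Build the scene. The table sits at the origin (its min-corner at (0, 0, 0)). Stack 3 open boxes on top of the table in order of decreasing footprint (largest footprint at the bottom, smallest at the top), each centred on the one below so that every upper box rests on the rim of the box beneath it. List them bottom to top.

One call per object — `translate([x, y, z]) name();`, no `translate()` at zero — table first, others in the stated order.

table();
translate([450, 270, 726]) open_box();
translate([466, 274, 959]) open_box_2();
translate([477, 278, 1347]) open_box_3();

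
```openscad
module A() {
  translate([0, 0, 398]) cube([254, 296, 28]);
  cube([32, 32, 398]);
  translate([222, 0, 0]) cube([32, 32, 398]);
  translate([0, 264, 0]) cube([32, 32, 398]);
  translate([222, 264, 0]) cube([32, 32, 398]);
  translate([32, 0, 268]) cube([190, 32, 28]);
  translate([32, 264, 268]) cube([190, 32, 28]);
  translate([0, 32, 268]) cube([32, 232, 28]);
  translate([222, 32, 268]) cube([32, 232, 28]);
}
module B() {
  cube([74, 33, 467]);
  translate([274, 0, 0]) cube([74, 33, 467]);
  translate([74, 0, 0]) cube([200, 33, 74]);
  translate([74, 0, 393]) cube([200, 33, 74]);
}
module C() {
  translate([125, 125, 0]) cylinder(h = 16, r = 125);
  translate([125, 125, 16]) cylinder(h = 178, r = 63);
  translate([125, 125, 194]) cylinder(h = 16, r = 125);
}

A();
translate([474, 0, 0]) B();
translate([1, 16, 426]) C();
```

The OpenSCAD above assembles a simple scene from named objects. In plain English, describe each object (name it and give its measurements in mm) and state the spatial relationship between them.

A is a four-legged stool. The seat is 254×296 mm, 28 mm thick, top at z = 426 mm. It stands on four square legs, each 32×32 mm in cross-section, from z = 0 to the seat underside, each flush with a corner of the seat. Four stretchers, 32 mm wide and 28 mm tall, connect adjacent legs with their undersides at z = 268 mm, each running between the inner faces of the legs it joins and aligned with the legs' outer faces on the other axis.

B is a rectangular picture frame lying in the x–z plane (depth along y). The opening is 200 mm wide (x) by 319 mm tall (z), surrounded by a border 74 mm wide on all four sides. The frame is 33 mm deep and is made of two full-height vertical stiles with two horizontal rails fitted between them.

C is a spool: two coaxial disc flanges of radius 125 mm and thickness 16 mm, joined by a core cylinder of radius 63 mm and height 178 mm. The lower flange rests on z = 0 and the three cylinders share a vertical axis.

The picture frame is on the floor beside the stool on its +x side. The spool is on top of the stool.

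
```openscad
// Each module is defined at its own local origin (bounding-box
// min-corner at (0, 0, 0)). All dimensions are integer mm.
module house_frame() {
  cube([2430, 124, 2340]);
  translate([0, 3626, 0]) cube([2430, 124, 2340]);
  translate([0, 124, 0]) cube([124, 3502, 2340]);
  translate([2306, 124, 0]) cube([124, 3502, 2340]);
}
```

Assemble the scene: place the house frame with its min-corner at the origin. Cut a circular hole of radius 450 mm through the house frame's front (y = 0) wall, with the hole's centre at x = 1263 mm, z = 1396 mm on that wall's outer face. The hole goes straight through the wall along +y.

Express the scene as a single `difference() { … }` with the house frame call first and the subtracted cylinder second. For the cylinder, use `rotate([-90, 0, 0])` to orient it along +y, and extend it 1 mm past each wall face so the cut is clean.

difference() {
  house_frame();
  translate([1263, -1, 1396]) rotate([-90, 0, 0]) cylinder(h = 126, r = 450);
}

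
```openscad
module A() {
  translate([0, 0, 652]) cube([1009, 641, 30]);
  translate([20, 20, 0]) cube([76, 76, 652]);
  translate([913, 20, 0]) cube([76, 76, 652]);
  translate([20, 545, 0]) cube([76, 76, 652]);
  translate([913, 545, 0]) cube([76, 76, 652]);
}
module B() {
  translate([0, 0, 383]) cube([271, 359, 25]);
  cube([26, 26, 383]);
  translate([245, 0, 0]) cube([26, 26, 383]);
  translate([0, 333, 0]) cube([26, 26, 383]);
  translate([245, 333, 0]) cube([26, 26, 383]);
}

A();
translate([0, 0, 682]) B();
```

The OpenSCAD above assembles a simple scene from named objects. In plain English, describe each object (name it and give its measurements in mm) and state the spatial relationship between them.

A is a table: top 1009 mm (x) × 641 mm (y), 30 mm thick, upper face at z = 682 mm, on four 76×76 mm square legs, each inset 20 mm from the nearest pair of top edges, running from z = 0 to the bottom of the top.

B is a simple wooden stool: a rectangular seat 271 mm (x) by 359 mm (y), 25 mm thick, top face at z = 408 mm, on four square legs, each 26×26 mm in cross-section. The legs rest on z = 0, each flush with a corner of the seat.

The stool is on top of the table.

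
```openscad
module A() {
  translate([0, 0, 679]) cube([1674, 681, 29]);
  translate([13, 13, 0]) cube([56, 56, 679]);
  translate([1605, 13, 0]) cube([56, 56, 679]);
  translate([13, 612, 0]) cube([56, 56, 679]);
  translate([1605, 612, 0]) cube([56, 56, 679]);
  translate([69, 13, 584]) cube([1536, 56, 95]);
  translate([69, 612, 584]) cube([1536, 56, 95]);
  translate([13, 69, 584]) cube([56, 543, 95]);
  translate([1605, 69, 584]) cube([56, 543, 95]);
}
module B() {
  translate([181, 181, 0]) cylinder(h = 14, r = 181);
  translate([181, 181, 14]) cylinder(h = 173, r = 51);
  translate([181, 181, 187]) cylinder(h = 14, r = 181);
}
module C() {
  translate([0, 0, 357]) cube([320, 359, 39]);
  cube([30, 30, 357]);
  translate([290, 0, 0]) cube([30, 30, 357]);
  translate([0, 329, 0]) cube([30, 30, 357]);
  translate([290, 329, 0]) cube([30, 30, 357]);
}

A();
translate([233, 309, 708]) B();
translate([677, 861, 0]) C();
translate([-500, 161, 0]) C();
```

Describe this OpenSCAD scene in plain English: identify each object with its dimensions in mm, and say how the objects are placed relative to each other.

A is a rectangular dining table. The top is 1674×681×29 mm with its upper surface at z = 708 mm. It stands on four 56×56 mm square legs, each inset 13 mm from the nearest pair of top edges, running from the floor to the underside of the top. Four apron rails, 56 mm thick and 95 mm tall, run between adjacent legs with their top edges flush with the underside of the top and their outer faces flush with the legs' outer faces.

B is a spool: two coaxial disc flanges of radius 181 mm and thickness 14 mm, joined by a core cylinder of radius 51 mm and height 173 mm. The lower flange rests on z = 0 and the three cylinders share a vertical axis.

C is a four-legged stool. The seat is a 320×359×39 mm slab whose top surface is at z = 396 mm; four square legs, each 30×30 mm in cross-section, run from the floor (z = 0) to the underside of the seat, each flush with a corner of the seat.

The spool is on top of the table. Two stools sit around the table at the +y, −x sides.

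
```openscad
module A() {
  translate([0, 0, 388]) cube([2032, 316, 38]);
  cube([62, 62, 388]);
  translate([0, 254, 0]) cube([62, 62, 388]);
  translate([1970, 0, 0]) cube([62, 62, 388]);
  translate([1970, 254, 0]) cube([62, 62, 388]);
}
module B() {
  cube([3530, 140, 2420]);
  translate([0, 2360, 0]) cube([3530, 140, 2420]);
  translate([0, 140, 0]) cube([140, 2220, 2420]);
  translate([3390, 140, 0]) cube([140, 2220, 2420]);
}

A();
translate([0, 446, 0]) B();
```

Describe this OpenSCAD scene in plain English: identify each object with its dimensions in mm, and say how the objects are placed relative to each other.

A is a long wooden bench with a 2032 mm (x) × 316 mm (y) seat, 38 mm thick, its top surface 426 mm above the floor. Four 62 mm square legs at the seat corners, flush with the edges, run from z = 0 to the seat underside.

B is a box-shaped house frame (walls only): outside footprint 3530×2500 mm, wall height 2420 mm, wall thickness 140 mm. The two y-facing walls run the full x-width; the two x-facing walls fit between the inner faces of the y-facing walls.

The house frame is on the floor beside the bench on its +y side.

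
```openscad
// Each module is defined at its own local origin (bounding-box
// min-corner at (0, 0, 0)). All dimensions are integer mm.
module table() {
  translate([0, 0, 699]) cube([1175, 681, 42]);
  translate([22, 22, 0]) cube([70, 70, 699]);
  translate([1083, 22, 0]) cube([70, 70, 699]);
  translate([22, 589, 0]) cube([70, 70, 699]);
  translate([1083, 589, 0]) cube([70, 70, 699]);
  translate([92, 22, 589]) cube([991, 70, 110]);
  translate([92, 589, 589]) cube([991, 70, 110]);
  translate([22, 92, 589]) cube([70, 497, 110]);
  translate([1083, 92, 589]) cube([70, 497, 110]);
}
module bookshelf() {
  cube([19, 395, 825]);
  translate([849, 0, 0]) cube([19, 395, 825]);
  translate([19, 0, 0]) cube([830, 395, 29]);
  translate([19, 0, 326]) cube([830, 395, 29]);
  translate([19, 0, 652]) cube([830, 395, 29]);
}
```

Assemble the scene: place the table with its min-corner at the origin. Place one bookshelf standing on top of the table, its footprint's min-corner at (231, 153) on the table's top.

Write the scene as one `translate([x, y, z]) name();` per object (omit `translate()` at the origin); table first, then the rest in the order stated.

table();
translate([231, 153, 741]) bookshelf();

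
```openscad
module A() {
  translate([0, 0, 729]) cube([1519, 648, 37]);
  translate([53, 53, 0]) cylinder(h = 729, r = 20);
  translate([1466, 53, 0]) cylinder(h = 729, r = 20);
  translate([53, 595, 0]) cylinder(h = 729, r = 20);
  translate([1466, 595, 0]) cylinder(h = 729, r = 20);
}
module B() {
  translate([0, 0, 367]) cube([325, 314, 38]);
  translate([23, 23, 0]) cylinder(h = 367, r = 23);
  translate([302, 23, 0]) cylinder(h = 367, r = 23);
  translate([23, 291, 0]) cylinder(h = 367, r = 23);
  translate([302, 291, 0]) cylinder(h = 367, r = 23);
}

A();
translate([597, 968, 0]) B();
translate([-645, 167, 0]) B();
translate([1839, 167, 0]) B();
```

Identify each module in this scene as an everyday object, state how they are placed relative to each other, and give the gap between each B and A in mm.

A is a table. B is a stool. Three stools sit around the table at the +y, −x, +x sides. The gap between each stool and the table is 320 mm.

Each stool's nearest face is 320 mm from the table's bounding box.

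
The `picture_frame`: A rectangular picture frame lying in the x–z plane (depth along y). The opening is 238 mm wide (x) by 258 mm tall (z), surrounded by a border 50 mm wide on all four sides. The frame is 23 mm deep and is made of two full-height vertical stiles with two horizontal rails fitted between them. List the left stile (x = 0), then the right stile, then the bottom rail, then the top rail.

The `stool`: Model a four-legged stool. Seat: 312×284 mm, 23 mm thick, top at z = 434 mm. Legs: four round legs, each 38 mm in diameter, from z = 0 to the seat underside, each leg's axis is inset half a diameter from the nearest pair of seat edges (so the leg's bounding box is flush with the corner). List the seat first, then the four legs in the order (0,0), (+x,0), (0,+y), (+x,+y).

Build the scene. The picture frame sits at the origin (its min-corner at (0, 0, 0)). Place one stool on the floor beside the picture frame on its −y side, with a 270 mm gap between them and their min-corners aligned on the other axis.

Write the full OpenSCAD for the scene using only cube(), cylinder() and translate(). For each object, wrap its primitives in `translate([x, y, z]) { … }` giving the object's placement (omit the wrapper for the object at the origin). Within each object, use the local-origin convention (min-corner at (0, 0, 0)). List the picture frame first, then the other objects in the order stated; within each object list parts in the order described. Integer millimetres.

cube([50, 23, 358]);
translate([288, 0, 0]) cube([50, 23, 358]);
translate([50, 0, 0]) cube([238, 23, 50]);
translate([50, 0, 308]) cube([238, 23, 50]);
translate([0, -554, 0]) {
  translate([0, 0, 411]) cube([312, 284, 23]);
  translate([19, 19, 0]) cylinder(h = 411, r = 19);
  translate([293, 19, 0]) cylinder(h = 411, r = 19);
  translate([19, 265, 0]) cylinder(h = 411, r = 19);
  translate([293, 265, 0]) cylinder(h = 411, r = 19);
}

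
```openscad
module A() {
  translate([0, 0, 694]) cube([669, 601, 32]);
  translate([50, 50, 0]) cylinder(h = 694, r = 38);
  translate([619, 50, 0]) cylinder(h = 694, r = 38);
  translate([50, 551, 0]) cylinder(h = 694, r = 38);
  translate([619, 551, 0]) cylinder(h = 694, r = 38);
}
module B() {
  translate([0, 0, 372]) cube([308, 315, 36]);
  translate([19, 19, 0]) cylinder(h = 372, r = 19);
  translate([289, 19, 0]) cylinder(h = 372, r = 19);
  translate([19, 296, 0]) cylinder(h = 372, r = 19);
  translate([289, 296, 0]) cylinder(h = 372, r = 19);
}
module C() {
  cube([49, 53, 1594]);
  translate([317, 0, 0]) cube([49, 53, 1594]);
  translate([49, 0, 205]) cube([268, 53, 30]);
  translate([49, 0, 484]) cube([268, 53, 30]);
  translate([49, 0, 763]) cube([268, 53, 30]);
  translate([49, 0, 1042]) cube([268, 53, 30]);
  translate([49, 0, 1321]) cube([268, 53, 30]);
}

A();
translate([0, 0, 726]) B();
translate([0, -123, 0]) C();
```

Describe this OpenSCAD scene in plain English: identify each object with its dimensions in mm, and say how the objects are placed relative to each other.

A is a table with a 669×601 mm rectangular top, 32 mm thick, top surface at z = 726 mm, supported by four round legs of 76 mm diameter, each leg's bounding box inset 12 mm from the nearest pair of top edges, running from the floor.

B is a simple wooden stool: a rectangular seat 308 mm (x) by 315 mm (y), 36 mm thick, top face at z = 408 mm, on four round legs, each 38 mm in diameter. The legs rest on z = 0, each leg's axis is inset half a diameter from the nearest pair of seat edges (so the leg's bounding box is flush with the corner).

C is a straight ladder. Two 49×53 mm vertical rails, 1594 mm tall, stand 366 mm apart (outside-to-outside) with their front faces coplanar on the −y side. 5 rungs, each 53 mm deep and 30 mm tall, span between the inner faces of the rails, front faces flush with the rails. The lowest rung's underside is at z = 205 mm and rungs are spaced 279 mm apart (underside to underside).

The stool is on top of the table. The ladder is on the floor beside the table on its −y side.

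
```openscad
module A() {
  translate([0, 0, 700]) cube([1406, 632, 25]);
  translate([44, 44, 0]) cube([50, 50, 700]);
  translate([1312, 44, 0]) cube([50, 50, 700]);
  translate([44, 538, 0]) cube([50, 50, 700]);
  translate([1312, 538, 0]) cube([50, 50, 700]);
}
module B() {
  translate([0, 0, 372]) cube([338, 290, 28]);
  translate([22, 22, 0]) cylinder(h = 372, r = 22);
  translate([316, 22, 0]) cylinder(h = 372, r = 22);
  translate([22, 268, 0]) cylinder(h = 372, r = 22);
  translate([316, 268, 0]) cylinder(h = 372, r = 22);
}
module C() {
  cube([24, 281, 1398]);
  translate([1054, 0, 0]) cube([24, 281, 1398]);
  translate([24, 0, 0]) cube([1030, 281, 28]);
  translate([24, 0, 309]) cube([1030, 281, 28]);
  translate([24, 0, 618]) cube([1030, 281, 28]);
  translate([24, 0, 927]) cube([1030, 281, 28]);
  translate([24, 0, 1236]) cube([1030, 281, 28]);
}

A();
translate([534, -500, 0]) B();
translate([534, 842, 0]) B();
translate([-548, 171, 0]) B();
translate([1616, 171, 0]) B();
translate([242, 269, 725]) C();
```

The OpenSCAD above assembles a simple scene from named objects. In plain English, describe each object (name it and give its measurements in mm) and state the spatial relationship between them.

A is a table: top 1406 mm (x) × 632 mm (y), 25 mm thick, upper face at z = 725 mm, on four 50×50 mm square legs, each inset 44 mm from the nearest pair of top edges, running from z = 0 to the bottom of the top.

B is a four-legged stool. The seat is a 338×290×28 mm slab whose top surface is at z = 400 mm; four round legs, each 44 mm in diameter, run from the floor (z = 0) to the underside of the seat, each leg's axis is inset half a diameter from the nearest pair of seat edges (so the leg's bounding box is flush with the corner).

C is a bookshelf 1078 mm wide overall, 281 mm deep and 1398 mm tall. The two sides are 24 mm thick vertical panels. 5 horizontal shelves of 28 mm thickness span between the inner faces of the sides; the lowest shelf sits on the floor and shelves are stacked with a clear vertical gap of 281 mm between each pair.

Four stools sit around the table at the −y, +y, −x, +x sides. The bookshelf is on top of the table.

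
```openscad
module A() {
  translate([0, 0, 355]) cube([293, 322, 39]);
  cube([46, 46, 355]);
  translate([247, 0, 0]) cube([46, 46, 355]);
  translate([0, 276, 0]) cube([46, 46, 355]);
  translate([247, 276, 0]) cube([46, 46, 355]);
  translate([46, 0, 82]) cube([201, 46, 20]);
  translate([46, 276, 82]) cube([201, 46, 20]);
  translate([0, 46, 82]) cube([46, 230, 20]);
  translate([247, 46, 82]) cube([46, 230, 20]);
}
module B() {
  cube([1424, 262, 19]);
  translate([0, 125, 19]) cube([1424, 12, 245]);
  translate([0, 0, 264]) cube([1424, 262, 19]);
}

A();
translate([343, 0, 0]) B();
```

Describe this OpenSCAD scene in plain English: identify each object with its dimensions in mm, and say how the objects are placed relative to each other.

A is a four-legged stool. The seat is 293×322 mm, 39 mm thick, top at z = 394 mm. It stands on four square legs, each 46×46 mm in cross-section, from z = 0 to the seat underside, each flush with a corner of the seat. Four stretchers, 46 mm wide and 20 mm tall, connect adjacent legs with their undersides at z = 82 mm, each running between the inner faces of the legs it joins and aligned with the legs' outer faces on the other axis.

B is an I-beam lying along x, 1424 mm long. Overall section height 283 mm. Two flanges 262 mm wide (y) and 19 mm thick, one on the floor and one at the top; a web 12 mm thick runs between them, centred on the flange width.

The I-beam is on the floor beside the stool on its +x side.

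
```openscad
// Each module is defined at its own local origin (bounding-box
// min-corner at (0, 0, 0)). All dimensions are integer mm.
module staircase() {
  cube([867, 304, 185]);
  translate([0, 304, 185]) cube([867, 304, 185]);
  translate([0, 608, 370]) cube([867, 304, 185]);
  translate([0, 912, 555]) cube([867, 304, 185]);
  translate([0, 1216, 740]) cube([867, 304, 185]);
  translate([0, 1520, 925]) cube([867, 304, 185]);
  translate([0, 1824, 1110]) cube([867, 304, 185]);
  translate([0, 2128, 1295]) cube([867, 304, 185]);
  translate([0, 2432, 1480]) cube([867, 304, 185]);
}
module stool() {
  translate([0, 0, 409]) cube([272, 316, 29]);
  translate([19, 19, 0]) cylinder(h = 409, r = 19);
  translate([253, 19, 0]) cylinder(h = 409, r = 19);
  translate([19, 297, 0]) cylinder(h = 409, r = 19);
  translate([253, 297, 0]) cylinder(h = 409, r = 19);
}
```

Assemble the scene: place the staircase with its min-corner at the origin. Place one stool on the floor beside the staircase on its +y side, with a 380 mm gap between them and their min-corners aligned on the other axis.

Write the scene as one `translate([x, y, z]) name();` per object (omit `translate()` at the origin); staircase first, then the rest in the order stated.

staircase();
translate([0, 3116, 0]) stool();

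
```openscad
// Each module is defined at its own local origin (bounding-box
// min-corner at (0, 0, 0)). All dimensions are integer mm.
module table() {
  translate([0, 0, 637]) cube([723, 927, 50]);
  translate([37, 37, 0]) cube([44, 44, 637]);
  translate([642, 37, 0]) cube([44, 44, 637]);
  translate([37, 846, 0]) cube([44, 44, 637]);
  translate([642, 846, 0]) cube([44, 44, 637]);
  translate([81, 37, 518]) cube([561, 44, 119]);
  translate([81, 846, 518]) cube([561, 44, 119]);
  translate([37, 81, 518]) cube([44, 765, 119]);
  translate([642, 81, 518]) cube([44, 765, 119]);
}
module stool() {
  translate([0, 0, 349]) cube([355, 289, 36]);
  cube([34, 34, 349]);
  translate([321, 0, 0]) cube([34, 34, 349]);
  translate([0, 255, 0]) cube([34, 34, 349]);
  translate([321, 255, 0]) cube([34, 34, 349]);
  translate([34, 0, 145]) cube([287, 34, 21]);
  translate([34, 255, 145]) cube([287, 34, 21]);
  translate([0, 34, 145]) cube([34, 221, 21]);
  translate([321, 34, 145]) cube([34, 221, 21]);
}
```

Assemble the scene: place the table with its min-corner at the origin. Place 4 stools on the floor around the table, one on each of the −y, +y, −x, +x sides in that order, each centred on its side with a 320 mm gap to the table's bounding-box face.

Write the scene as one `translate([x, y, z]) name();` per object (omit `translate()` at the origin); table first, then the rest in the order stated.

table();
translate([184, -609, 0]) stool();
translate([184, 1247, 0]) stool();
translate([-675, 319, 0]) stool();
translate([1043, 319, 0]) stool();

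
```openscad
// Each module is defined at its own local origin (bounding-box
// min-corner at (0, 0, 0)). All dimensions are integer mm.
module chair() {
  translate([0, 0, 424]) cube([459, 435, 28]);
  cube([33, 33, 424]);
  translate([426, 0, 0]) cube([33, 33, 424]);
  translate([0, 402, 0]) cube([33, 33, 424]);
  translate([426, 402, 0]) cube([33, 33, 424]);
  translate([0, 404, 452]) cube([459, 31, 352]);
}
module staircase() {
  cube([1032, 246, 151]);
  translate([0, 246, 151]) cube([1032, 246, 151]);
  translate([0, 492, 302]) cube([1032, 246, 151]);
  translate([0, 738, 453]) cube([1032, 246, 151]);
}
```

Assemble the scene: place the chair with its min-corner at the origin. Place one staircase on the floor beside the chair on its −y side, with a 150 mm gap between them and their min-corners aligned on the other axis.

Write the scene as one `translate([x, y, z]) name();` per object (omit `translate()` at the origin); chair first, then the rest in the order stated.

chair();
translate([0, -1134, 0]) staircase();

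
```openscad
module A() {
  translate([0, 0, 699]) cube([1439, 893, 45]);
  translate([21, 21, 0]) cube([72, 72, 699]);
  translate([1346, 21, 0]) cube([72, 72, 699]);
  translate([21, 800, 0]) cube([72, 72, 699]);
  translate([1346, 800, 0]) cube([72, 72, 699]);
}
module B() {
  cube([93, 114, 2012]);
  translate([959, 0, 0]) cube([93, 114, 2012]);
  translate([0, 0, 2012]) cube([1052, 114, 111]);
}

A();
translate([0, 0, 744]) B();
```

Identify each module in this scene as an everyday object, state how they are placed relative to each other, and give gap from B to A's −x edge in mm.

The door frame's min-x is at 0; the table's min-x is 0; gap = 0 mm.

A is a table. B is a door frame. The door frame is on top of the table. The gap from the door frame to the table's −x edge is 0 mm.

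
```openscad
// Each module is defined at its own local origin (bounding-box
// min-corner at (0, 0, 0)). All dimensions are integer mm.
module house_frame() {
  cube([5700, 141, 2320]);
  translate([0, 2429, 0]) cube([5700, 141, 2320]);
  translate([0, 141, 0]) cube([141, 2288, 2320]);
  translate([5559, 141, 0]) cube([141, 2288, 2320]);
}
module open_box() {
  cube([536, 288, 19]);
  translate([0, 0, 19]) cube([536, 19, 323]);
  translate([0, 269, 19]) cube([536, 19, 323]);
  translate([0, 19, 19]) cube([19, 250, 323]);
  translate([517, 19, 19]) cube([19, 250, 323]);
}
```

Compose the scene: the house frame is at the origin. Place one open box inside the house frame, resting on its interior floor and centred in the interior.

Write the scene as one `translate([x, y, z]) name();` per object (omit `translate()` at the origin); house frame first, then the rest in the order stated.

house_frame();
translate([2582, 1141, 0]) open_box();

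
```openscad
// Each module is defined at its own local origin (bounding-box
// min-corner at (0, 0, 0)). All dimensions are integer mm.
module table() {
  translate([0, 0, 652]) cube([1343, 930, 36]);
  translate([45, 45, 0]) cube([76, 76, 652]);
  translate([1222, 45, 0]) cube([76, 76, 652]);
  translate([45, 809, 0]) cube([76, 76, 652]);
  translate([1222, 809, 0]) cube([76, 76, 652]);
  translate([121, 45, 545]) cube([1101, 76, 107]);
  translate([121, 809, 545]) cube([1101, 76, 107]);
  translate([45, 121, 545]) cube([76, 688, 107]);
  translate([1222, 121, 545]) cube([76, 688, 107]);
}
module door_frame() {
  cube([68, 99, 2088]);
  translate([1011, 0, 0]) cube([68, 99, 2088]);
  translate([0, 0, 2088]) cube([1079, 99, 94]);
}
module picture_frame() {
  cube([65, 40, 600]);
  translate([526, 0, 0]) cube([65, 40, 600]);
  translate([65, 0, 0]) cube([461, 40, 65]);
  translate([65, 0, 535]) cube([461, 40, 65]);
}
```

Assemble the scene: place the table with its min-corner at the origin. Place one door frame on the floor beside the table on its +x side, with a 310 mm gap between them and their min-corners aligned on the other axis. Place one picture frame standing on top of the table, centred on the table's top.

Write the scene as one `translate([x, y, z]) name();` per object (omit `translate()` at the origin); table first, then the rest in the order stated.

table();
translate([1653, 0, 0]) door_frame();
translate([376, 445, 688]) picture_frame();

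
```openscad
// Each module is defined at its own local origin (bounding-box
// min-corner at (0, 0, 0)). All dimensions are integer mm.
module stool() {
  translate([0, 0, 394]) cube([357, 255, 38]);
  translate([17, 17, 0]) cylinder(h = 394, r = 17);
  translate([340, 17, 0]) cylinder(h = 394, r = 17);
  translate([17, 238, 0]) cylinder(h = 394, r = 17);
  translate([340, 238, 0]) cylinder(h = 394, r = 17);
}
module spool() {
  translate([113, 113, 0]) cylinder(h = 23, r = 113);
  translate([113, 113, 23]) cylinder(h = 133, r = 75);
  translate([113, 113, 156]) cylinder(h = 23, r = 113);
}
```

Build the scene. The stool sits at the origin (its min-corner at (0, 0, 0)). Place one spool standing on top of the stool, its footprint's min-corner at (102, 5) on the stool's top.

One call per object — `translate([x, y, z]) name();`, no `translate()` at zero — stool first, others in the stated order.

stool();
translate([102, 5, 432]) spool();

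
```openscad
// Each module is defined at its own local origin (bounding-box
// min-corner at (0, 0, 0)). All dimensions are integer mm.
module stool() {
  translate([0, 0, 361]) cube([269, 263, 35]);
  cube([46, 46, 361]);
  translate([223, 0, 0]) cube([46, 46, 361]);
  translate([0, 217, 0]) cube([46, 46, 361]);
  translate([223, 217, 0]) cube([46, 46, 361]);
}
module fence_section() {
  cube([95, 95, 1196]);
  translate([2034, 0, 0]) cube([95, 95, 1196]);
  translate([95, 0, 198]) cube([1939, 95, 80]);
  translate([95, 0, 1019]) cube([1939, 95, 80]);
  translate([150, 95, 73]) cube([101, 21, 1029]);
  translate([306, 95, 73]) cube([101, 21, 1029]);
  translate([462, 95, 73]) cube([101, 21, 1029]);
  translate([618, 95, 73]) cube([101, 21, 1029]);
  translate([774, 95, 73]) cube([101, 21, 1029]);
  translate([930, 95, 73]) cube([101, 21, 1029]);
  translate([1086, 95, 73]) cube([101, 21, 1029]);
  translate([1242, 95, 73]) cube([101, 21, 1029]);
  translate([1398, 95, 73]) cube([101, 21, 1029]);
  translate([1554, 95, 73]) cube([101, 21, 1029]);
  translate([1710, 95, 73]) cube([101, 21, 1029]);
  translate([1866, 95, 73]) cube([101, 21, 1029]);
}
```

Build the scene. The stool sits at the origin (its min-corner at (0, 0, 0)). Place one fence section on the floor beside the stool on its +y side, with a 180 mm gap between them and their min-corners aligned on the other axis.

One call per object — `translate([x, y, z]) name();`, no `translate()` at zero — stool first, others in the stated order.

stool();
translate([0, 443, 0]) fence_section();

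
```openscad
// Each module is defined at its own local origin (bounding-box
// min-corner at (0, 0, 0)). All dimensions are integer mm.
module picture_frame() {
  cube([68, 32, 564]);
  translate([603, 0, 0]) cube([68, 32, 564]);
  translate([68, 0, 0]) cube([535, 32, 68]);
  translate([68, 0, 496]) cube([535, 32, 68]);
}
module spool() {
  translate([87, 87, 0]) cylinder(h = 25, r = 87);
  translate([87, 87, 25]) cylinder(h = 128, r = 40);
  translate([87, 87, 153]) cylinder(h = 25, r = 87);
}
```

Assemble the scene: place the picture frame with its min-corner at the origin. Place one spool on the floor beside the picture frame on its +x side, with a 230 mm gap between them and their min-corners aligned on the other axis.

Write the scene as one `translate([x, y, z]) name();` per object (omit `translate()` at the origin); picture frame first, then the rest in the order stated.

picture_frame();
translate([901, 0, 0]) spool();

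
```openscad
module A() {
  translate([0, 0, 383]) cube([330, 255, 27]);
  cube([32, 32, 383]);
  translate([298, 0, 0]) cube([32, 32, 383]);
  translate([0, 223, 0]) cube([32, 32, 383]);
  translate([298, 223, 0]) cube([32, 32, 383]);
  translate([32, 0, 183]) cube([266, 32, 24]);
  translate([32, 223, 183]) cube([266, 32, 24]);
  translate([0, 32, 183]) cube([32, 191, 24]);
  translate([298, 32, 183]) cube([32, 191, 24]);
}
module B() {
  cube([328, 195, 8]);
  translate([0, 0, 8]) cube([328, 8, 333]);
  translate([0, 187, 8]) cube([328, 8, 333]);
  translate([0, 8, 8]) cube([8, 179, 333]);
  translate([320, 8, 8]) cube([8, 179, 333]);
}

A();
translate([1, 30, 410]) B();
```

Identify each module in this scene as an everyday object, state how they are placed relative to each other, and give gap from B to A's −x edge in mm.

The open box's min-x is at 1; the stool's min-x is 0; gap = 1 mm.

A is a stool. B is an open box. The open box is on top of the stool, centred. The gap from the open box to the stool's −x edge is 1 mm.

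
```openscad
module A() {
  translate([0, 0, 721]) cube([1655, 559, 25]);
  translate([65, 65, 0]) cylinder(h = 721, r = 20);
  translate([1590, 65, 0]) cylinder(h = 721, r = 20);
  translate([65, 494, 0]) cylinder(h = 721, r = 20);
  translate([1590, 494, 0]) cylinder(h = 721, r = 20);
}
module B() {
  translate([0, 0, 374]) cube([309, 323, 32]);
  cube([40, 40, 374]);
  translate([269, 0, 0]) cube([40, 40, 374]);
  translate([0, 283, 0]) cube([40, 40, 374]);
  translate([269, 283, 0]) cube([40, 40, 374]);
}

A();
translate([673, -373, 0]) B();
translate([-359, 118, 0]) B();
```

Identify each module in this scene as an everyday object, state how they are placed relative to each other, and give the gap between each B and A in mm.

Each stool's nearest face is 50 mm from the table's bounding box.

A is a table. B is a stool. Two stools sit around the table at the −y, −x sides. The gap between each stool and the table is 50 mm.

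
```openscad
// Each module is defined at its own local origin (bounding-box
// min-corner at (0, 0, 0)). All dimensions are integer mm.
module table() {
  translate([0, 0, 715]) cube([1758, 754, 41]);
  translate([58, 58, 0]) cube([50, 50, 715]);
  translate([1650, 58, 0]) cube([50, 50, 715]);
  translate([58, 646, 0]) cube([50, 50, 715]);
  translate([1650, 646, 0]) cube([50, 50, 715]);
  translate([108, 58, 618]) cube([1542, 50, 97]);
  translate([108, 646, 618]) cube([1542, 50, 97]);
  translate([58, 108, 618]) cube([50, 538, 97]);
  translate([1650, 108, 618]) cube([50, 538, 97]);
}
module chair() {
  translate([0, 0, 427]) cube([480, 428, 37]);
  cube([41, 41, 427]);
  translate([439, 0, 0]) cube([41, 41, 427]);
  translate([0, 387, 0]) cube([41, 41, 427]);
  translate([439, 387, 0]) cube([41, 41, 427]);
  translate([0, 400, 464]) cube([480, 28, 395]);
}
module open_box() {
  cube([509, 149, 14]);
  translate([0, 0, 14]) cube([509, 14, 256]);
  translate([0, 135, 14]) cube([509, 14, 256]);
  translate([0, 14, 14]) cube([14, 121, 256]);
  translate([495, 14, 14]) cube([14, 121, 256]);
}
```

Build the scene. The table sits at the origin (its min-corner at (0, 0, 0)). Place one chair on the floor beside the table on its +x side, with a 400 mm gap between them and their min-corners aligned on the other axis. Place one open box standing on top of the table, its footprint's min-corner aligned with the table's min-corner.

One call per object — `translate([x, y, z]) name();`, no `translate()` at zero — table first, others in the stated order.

table();
translate([2158, 0, 0]) chair();
translate([0, 0, 756]) open_box();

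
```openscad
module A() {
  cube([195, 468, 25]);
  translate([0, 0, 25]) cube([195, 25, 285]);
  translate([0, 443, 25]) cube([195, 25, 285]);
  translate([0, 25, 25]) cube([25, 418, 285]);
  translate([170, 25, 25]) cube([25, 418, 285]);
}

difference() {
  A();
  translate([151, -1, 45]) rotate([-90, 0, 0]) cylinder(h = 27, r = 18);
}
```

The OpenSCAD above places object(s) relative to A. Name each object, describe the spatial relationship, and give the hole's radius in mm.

A is an open box. The open box has a circular hole through its front wall. The hole's radius is 18 mm.

The subtracted cylinder has r = 18 mm.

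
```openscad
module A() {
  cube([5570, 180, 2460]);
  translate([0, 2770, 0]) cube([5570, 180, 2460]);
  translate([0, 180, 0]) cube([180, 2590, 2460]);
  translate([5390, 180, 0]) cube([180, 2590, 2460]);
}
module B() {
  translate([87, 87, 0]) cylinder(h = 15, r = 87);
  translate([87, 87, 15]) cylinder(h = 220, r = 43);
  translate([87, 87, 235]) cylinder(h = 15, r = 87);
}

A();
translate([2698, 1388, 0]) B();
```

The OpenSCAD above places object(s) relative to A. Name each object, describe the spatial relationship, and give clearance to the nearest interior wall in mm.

Clearances: x = 2518, y = 1208; minimum 1208 mm.

A is a house frame. B is a spool. The spool sits inside the house frame, centred. The clearance to the nearest interior wall is 1208 mm.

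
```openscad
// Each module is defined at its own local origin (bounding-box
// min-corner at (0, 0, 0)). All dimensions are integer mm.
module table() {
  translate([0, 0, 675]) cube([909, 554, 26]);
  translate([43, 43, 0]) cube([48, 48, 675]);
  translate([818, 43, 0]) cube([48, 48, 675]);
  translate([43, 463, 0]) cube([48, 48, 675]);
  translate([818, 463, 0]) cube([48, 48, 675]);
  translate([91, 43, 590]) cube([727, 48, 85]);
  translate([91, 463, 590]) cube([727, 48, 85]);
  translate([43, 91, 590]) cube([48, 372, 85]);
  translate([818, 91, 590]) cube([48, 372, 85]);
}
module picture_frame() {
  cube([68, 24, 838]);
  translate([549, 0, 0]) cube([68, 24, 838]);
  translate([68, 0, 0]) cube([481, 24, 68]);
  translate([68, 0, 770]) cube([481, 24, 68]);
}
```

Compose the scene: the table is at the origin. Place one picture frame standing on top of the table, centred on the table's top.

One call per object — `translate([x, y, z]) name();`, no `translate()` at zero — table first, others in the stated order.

table();
translate([146, 265, 701]) picture_frame();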